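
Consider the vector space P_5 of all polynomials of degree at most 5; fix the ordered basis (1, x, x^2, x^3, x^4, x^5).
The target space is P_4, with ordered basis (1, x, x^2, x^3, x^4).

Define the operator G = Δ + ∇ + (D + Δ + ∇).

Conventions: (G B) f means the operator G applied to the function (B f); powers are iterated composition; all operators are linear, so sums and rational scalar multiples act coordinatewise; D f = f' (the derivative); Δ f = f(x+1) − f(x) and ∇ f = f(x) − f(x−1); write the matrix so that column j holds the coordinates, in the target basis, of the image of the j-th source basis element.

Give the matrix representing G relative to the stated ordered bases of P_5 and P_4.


the matrix is [[0, 5, 0, 4, 0, 4]; [0, 0, 10, 0, 16, 0]; [0, 0, 0, 15, 0, 40]; [0, 0, 0, 0, 20, 0]; [0, 0, 0, 0, 0, 25]] (rows listed top to bottom)

image of 1: 0
image of x: 5
image of x^2: 10x
image of x^3: 15x^2 + 4
image of x^4: 20x^3 + 16x
image of x^5: 25x^4 + 40x^2 + 4
each image's coordinates form column j of the matrix


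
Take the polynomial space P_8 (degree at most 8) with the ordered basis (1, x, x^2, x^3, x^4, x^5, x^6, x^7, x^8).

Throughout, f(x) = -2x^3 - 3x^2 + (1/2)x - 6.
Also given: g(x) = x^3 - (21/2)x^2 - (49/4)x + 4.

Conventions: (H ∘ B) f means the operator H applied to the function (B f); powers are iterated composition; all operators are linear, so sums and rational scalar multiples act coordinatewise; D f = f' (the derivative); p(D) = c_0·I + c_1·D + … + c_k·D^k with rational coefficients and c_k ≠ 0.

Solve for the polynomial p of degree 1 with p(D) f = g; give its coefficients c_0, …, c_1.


c_0 = -1/2, c_1 = 2

D^0 f = -2x^3 - 3x^2 + (1/2)x - 6
D^1 f = -6x^2 - 6x + 1/2
matching coefficients of g against c_0 f + c_1 Df + … from the top degree down determines the c_i
solution: c_0 = -1/2, c_1 = 2


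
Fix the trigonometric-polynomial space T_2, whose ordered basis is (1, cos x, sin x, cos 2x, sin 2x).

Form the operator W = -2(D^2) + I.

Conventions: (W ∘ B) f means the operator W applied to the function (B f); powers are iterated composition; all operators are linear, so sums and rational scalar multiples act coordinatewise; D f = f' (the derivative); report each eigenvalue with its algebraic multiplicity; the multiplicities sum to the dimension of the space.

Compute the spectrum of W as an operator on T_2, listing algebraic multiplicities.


image of 1: 1
image of cos x: 3cos x
image of sin x: 3sin x
image of cos 2x: 9cos 2x
image of sin 2x: 9sin 2x
the matrix is diagonal; its diagonal is (1, 3, 3, 9, 9)
for a triangular matrix the eigenvalues are the diagonal entries, with algebraic multiplicity their repetition count

λ = 1 (multiplicity 1), λ = 3 (multiplicity 2), λ = 9 (multiplicity 2)


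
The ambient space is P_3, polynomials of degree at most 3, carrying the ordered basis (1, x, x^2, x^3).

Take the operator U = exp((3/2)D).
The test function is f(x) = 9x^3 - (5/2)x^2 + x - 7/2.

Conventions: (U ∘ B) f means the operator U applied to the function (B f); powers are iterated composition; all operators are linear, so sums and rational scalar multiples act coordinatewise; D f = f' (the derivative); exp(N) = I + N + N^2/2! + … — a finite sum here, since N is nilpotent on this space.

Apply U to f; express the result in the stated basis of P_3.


the image equals g(x) = 9x^3 + 38x^2 + (217/4)x + 91/4

order-1 term: (81/2)x^2 - (15/2)x + 3/2
order-2 term: (243/4)x - 45/8
order-3 term: 243/8
the series for exp((3/2)D) f terminates at order 3
exp((3/2)D) f = 9x^3 + 38x^2 + (217/4)x + 91/4


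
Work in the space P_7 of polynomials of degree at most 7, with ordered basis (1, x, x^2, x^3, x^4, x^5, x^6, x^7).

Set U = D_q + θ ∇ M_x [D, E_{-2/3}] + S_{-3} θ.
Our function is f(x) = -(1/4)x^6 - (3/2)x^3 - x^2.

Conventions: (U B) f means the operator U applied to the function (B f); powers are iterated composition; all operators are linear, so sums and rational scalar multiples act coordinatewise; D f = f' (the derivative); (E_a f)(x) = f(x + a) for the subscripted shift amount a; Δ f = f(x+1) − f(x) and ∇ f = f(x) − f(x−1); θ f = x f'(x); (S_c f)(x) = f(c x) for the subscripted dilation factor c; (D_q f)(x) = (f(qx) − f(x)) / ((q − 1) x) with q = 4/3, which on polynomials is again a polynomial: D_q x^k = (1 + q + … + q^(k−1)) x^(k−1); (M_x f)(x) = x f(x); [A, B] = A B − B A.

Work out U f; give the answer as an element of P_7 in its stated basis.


D_q f = -(3367/972)x^5 - (37/6)x^2 - (7/3)x
E_{-2/3} f = -(1/4)x^6 + x^5 - (5/3)x^4 - (1/54)x^3 + (34/27)x^2 - (38/81)x - 16/729
D E_{-2/3} f = -(3/2)x^5 + 5x^4 - (20/3)x^3 - (1/18)x^2 + (68/27)x - 38/81
D f = -(3/2)x^5 - (9/2)x^2 - 2x
E_{-2/3} D f = -(3/2)x^5 + 5x^4 - (20/3)x^3 - (1/18)x^2 + (68/27)x - 38/81
[D, E_{-2/3}] f = 0
M_x [D, E_{-2/3}] f = 0
∇ M_x [D, E_{-2/3}] f = 0
θ ∇ M_x [D, E_{-2/3}] f = 0
θ f = -(3/2)x^6 - (9/2)x^3 - 2x^2
S_{-3} θ f = -(2187/2)x^6 + (243/2)x^3 - 18x^2
(D_q + θ ∇ M_x [D, E_{-2/3}] + S_{-3} θ) f = -(2187/2)x^6 - (3367/972)x^5 + (243/2)x^3 - (145/6)x^2 - (7/3)x

the result is g(x) = -(2187/2)x^6 - (3367/972)x^5 + (243/2)x^3 - (145/6)x^2 - (7/3)x


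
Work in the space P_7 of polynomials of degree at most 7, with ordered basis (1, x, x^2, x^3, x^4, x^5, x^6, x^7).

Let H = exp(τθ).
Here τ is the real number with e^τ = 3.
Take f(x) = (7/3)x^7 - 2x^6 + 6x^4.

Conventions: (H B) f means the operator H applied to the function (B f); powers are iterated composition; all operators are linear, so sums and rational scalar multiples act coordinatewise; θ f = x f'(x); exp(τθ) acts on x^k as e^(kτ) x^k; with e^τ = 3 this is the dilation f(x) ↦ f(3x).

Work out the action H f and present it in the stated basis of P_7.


g(x) = 5103x^7 - 1458x^6 + 486x^4

exp(τθ) x^k = e^(kτ) x^k; with e^τ = 3 this sends x^k to 3^k x^k
x^4 ↦ 81 x^4
x^6 ↦ 729 x^6
x^7 ↦ 2187 x^7
applying this coordinatewise to f: exp(τθ) f = 5103x^7 - 1458x^6 + 486x^4


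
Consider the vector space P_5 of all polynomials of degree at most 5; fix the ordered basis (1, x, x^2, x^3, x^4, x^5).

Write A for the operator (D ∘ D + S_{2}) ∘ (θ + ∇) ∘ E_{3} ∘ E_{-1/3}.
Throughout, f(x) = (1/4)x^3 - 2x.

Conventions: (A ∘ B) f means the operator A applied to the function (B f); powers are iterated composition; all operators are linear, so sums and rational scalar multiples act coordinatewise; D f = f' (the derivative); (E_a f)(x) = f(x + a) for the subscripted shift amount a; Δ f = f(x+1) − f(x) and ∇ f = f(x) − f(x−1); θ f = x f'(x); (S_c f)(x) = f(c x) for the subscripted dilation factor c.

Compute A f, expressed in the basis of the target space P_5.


E_{-1/3} f = (1/4)x^3 - (1/4)x^2 - (23/12)x + 71/108
E_{3} E_{-1/3} f = (1/4)x^3 + 2x^2 + (10/3)x - 16/27
θ E_{3} E_{-1/3} f = (3/4)x^3 + 4x^2 + (10/3)x
∇ E_{3} E_{-1/3} f = (3/4)x^2 + (13/4)x + 19/12
(θ + ∇) E_{3} E_{-1/3} f = (3/4)x^3 + (19/4)x^2 + (79/12)x + 19/12
D ((θ + ∇) ∘ E_{3}) E_{-1/3} f = (9/4)x^2 + (19/2)x + 79/12
D D ((θ + ∇) ∘ E_{3}) E_{-1/3} f = (9/2)x + 19/2
S_{2} ((θ + ∇) ∘ E_{3}) E_{-1/3} f = 6x^3 + 19x^2 + (79/6)x + 19/12
(D ∘ D + S_{2}) ((θ + ∇) ∘ E_{3}) E_{-1/3} f = 6x^3 + 19x^2 + (53/3)x + 133/12

g(x) = 6x^3 + 19x^2 + (53/3)x + 133/12


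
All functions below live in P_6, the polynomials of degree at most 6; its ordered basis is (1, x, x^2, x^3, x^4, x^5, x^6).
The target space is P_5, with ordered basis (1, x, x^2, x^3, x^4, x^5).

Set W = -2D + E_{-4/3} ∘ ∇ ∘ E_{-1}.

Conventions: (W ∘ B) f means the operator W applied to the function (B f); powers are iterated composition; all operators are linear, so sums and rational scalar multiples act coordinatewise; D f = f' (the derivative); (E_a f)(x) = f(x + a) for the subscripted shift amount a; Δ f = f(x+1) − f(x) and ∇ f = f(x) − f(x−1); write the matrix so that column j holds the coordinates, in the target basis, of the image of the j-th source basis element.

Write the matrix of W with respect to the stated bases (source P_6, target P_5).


image of 1: 0
image of x: -1
image of x^2: -2x - 17/3
image of x^3: -3x^2 - 17x + 73/3
image of x^4: -4x^3 - 34x^2 + (292/3)x - 2533/27
image of x^5: -5x^4 - (170/3)x^3 + (730/3)x^2 - (12665/27)x + 27731/81
image of x^6: -6x^5 - 85x^4 + (1460/3)x^3 - (12665/9)x^2 + (55462/27)x - 98039/81
each image's coordinates form column j of the matrix

the matrix is [[0, -1, -17/3, 73/3, -2533/27, 27731/81, -98039/81]; [0, 0, -2, -17, 292/3, -12665/27, 55462/27]; [0, 0, 0, -3, -34, 730/3, -12665/9]; [0, 0, 0, 0, -4, -170/3, 1460/3]; [0, 0, 0, 0, 0, -5, -85]; [0, 0, 0, 0, 0, 0, -6]] (rows listed top to bottom)


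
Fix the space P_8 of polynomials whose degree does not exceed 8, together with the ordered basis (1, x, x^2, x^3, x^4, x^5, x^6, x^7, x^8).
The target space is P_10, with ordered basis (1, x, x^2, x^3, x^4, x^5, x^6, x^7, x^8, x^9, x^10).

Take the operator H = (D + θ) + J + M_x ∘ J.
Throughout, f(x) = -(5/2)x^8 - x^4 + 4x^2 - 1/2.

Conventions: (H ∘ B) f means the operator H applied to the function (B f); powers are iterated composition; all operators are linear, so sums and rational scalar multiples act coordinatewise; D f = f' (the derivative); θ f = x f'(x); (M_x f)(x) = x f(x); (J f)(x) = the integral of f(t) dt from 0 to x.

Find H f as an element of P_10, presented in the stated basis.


the image equals g(x) = -(5/18)x^10 - (5/18)x^9 - 20x^8 - 20x^7 - (1/5)x^6 - (1/5)x^5 - (8/3)x^4 - (8/3)x^3 + (15/2)x^2 + (15/2)x

D f = -20x^7 - 4x^3 + 8x
θ f = -20x^8 - 4x^4 + 8x^2
(D + θ) f = -20x^8 - 20x^7 - 4x^4 - 4x^3 + 8x^2 + 8x
J f = -(5/18)x^9 - (1/5)x^5 + (4/3)x^3 - (1/2)x
J f = -(5/18)x^9 - (1/5)x^5 + (4/3)x^3 - (1/2)x
M_x J f = -(5/18)x^10 - (1/5)x^6 + (4/3)x^4 - (1/2)x^2
((D + θ) + J + M_x ∘ J) f = -(5/18)x^10 - (5/18)x^9 - 20x^8 - 20x^7 - (1/5)x^6 - (1/5)x^5 - (8/3)x^4 - (8/3)x^3 + (15/2)x^2 + (15/2)x


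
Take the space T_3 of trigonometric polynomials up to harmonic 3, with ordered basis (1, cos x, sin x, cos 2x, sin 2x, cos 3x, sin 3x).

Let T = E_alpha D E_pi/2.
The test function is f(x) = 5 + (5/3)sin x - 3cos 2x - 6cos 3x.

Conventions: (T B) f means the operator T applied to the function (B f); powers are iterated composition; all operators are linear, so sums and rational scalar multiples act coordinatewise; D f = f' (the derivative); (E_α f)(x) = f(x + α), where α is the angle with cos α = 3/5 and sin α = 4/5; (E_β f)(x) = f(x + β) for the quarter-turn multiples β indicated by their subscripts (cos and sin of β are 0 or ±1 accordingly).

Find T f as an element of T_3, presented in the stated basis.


E_pi/2 f = 5 + (5/3)cos x + 3cos 2x - 6sin 3x
D E_pi/2 f = -(5/3)sin x - 6sin 2x - 18cos 3x
E_alpha D E_pi/2 f = -(4/3)cos x - sin x - (144/25)cos 2x + (42/25)sin 2x + (2106/125)cos 3x + (792/125)sin 3x

g(x) = -(4/3)cos x - sin x - (144/25)cos 2x + (42/25)sin 2x + (2106/125)cos 3x + (792/125)sin 3x


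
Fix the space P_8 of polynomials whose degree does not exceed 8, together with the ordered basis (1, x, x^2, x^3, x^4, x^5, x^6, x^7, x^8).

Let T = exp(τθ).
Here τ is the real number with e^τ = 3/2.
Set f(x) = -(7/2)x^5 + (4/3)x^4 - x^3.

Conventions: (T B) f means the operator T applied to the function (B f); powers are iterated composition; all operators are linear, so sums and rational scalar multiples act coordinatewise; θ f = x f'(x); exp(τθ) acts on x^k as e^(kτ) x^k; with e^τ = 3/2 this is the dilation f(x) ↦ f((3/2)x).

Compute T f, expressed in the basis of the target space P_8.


exp(τθ) x^k = e^(kτ) x^k; with e^τ = 3/2 this sends x^k to (3/2)^k x^k
x^3 ↦ 27/8 x^3
x^4 ↦ 81/16 x^4
x^5 ↦ 243/32 x^5
applying this coordinatewise to f: exp(τθ) f = -(1701/64)x^5 + (27/4)x^4 - (27/8)x^3

the result is g(x) = -(1701/64)x^5 + (27/4)x^4 - (27/8)x^3


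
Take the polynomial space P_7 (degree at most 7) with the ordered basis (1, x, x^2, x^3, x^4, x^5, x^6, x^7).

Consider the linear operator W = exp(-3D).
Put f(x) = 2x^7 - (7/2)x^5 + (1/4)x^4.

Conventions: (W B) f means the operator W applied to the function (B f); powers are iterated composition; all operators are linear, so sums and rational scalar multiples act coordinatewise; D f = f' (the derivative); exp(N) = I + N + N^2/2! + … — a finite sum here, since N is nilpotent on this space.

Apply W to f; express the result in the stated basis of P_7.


g(x) = 2x^7 - 42x^6 + (749/2)x^5 - (7349/4)x^4 + 5352x^3 - (18495/2)x^2 + (17523/2)x - 14013/4

order-1 term: -42x^6 + (105/2)x^4 - 3x^3
order-2 term: 378x^5 - 315x^3 + (27/2)x^2
order-3 term: -1890x^4 + 945x^2 - 27x
order-4 term: 5670x^3 - (2835/2)x + 81/4
order-5 term: -10206x^2 + 1701/2
order-6 term: 10206x
order-7 term: -4374
the series for exp(-3D) f terminates at order 7
exp(-3D) f = 2x^7 - 42x^6 + (749/2)x^5 - (7349/4)x^4 + 5352x^3 - (18495/2)x^2 + (17523/2)x - 14013/4


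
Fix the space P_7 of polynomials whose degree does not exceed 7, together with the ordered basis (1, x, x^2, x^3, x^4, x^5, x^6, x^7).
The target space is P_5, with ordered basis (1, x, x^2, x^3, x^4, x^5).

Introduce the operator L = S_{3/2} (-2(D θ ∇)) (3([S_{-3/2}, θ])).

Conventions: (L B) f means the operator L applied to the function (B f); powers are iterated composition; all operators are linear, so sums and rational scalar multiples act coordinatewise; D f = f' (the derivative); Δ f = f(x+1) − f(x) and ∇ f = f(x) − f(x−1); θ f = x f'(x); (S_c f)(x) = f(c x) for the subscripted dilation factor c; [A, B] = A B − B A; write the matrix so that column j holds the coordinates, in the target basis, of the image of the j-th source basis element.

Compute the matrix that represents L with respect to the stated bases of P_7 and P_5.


the matrix is [[0, 0, 0, 0, 0, 0, 0, 0]; [0, 0, 0, 0, 0, 0, 0, 0]; [0, 0, 0, 0, 0, 0, 0, 0]; [0, 0, 0, 0, 0, 0, 0, 0]; [0, 0, 0, 0, 0, 0, 0, 0]; [0, 0, 0, 0, 0, 0, 0, 0]] (rows listed top to bottom)

image of 1: 0
image of x: 0
image of x^2: 0
image of x^3: 0
image of x^4: 0
image of x^5: 0
image of x^6: 0
image of x^7: 0
each image's coordinates form column j of the matrix


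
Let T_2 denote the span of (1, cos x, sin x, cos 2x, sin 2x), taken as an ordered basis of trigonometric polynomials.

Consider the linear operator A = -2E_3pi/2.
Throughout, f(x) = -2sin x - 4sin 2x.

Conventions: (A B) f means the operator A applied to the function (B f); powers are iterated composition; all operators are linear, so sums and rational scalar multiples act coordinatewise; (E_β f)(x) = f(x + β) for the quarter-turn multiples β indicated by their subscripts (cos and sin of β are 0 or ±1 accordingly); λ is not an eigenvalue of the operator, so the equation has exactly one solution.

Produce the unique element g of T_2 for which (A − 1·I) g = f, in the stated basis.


write g with unknown coordinates in the stated basis and equate coefficients in (A − 1·I) g = f
solving from the highest basis element down gives g = (4/5)cos x + (2/5)sin x - 4sin 2x
check: A g = (4/5)cos x - (8/5)sin x - 8sin 2x
so A g − 1·g = -2sin x - 4sin 2x = f ✓

the image equals g(x) = (4/5)cos x + (2/5)sin x - 4sin 2x


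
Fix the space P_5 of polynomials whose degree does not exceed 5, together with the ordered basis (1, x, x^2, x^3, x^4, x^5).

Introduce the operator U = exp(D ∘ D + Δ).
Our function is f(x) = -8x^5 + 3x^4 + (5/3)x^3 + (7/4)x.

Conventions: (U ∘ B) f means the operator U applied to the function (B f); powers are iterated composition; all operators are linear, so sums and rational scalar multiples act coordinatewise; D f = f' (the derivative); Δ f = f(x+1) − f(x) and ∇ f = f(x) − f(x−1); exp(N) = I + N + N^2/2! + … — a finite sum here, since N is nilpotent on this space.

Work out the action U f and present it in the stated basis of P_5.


order-1 term: -40x^4 - 228x^3 - 21x^2 - 13x - 19/12
order-2 term: -80x^3 - 702x^2 - 1127x - 172
order-3 term: -80x^2 - 708x - 3313/3
order-4 term: -40x - 237
order-5 term: -8
the series for exp(D ∘ D + Δ) f terminates at order 5
exp(D ∘ D + Δ) f = -8x^5 - 37x^4 - (919/3)x^3 - 803x^2 - (7545/4)x - 18275/12

g(x) = -8x^5 - 37x^4 - (919/3)x^3 - 803x^2 - (7545/4)x - 18275/12


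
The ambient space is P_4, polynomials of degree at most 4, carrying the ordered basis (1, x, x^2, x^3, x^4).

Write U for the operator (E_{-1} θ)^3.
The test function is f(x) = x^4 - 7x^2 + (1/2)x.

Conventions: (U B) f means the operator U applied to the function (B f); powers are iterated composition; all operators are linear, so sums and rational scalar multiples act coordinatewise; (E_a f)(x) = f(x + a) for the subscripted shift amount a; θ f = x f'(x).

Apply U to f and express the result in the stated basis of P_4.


g(x) = 64x^4 - 592x^3 + 1912x^2 - (5079/2)x + 2311/2

θ f = 4x^4 - 14x^2 + (1/2)x
E_{-1} θ f = 4x^4 - 16x^3 + 10x^2 + (25/2)x - 21/2
θ (E_{-1} θ) f = 16x^4 - 48x^3 + 20x^2 + (25/2)x
E_{-1} θ (E_{-1} θ) f = 16x^4 - 112x^3 + 260x^2 - (471/2)x + 143/2
θ (E_{-1} θ) (E_{-1} θ) f = 64x^4 - 336x^3 + 520x^2 - (471/2)x
E_{-1} θ (E_{-1} θ) (E_{-1} θ) f = 64x^4 - 592x^3 + 1912x^2 - (5079/2)x + 2311/2


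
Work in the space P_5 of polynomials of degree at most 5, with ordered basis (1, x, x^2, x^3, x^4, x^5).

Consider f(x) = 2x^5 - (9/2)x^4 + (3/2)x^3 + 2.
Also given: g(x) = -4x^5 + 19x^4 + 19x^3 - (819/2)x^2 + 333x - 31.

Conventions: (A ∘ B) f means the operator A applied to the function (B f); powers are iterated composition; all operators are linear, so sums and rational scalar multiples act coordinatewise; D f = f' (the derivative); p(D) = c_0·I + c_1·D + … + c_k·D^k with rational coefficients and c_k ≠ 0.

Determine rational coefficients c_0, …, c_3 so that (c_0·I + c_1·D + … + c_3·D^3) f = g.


c_0 = -2, c_1 = 1, c_2 = 1, c_3 = -3

D^0 f = 2x^5 - (9/2)x^4 + (3/2)x^3 + 2
D^1 f = 10x^4 - 18x^3 + (9/2)x^2
D^2 f = 40x^3 - 54x^2 + 9x
D^3 f = 120x^2 - 108x + 9
matching coefficients of g against c_0 f + c_1 Df + … from the top degree down determines the c_i
solution: c_0 = -2, c_1 = 1, c_2 = 1, c_3 = -3


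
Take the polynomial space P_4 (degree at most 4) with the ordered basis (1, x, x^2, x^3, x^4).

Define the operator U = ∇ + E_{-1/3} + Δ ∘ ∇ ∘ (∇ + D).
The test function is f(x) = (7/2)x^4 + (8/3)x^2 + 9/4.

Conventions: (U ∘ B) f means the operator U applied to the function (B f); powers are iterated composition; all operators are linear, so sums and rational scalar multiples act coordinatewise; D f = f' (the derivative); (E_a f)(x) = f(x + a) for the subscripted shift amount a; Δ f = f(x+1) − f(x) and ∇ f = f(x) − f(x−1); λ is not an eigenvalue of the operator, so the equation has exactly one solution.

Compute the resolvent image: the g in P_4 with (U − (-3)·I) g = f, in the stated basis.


write g with unknown coordinates in the stated basis and equate coefficients in (U − (-3)·I) g = f
solving from the highest basis element down gives g = (7/8)x^4 - (7/12)x^3 + (17/8)x^2 - (2687/216)x + 635/81
check: U g = (7/8)x^4 + (7/4)x^3 - (89/24)x^2 + (2687/72)x - 2297/108
so U g − (-3)·g = (7/2)x^4 + (8/3)x^2 + 9/4 = f ✓

the result is g(x) = (7/8)x^4 - (7/12)x^3 + (17/8)x^2 - (2687/216)x + 635/81


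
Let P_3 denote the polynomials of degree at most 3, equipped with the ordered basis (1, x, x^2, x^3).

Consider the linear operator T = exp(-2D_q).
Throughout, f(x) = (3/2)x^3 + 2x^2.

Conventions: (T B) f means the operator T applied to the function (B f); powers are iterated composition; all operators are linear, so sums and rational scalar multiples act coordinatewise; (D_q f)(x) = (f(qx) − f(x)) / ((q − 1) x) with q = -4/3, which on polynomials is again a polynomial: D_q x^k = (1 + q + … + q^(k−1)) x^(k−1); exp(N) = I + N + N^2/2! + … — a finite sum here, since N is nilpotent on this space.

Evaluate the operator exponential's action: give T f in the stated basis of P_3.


the result is g(x) = (3/2)x^3 - (7/3)x^2 - (1/9)x - 10/27

order-1 term: -(13/3)x^2 + (4/3)x
order-2 term: -(13/9)x - 4/3
order-3 term: 26/27
the series for exp(-2D_q) f terminates at order 3
exp(-2D_q) f = (3/2)x^3 - (7/3)x^2 - (1/9)x - 10/27


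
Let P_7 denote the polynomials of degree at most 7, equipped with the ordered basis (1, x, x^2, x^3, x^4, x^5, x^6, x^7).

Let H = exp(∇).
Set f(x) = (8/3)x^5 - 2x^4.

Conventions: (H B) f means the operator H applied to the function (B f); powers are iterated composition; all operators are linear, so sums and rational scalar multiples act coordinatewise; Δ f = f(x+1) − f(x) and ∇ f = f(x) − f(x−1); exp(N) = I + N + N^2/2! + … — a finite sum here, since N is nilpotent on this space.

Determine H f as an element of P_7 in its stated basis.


g(x) = (8/3)x^5 + (34/3)x^4 - 8x^3 - (80/3)x^2 + (64/3)x + 10/3

order-1 term: (40/3)x^4 - (104/3)x^3 + (116/3)x^2 - (64/3)x + 14/3
order-2 term: (80/3)x^3 - 92x^2 + (352/3)x - 54
order-3 term: (80/3)x^2 - 88x + 236/3
order-4 term: (40/3)x - 86/3
order-5 term: 8/3
the series for exp(∇) f terminates at order 5
exp(∇) f = (8/3)x^5 + (34/3)x^4 - 8x^3 - (80/3)x^2 + (64/3)x + 10/3


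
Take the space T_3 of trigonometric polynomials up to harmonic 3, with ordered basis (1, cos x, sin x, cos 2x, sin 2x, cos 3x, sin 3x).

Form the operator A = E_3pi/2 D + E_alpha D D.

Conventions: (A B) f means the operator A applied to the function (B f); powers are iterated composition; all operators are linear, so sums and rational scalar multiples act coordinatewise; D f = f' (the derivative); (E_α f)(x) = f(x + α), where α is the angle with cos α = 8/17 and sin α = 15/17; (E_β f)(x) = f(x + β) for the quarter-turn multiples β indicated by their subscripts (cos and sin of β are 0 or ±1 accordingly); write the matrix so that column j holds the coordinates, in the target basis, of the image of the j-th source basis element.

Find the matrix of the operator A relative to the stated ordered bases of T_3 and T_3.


image of 1: 0
image of cos x: (9/17)cos x + (15/17)sin x
image of sin x: -(15/17)cos x + (9/17)sin x
image of cos 2x: (644/289)cos 2x + (1538/289)sin 2x
image of sin 2x: -(1538/289)cos 2x + (644/289)sin 2x
image of cos 3x: (29253/4913)cos 3x - (4455/4913)sin 3x
image of sin 3x: (4455/4913)cos 3x + (29253/4913)sin 3x
each image's coordinates form column j of the matrix

the matrix is [[0, 0, 0, 0, 0, 0, 0]; [0, 9/17, -15/17, 0, 0, 0, 0]; [0, 15/17, 9/17, 0, 0, 0, 0]; [0, 0, 0, 644/289, -1538/289, 0, 0]; [0, 0, 0, 1538/289, 644/289, 0, 0]; [0, 0, 0, 0, 0, 29253/4913, 4455/4913]; [0, 0, 0, 0, 0, -4455/4913, 29253/4913]] (rows listed top to bottom)


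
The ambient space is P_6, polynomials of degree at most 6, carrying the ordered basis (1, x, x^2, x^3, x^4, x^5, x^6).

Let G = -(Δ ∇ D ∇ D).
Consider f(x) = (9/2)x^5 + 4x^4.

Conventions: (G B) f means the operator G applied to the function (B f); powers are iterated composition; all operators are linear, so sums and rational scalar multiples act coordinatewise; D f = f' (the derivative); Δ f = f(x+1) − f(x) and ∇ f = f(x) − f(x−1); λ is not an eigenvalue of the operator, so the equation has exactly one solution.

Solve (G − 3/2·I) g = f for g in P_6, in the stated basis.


write g with unknown coordinates in the stated basis and equate coefficients in (G − 3/2·I) g = f
solving from the highest basis element down gives g = -3x^5 - (8/3)x^4 + 240
check: G g = 360
so G g − 3/2·g = (9/2)x^5 + 4x^4 = f ✓

the image equals g(x) = -3x^5 - (8/3)x^4 + 240


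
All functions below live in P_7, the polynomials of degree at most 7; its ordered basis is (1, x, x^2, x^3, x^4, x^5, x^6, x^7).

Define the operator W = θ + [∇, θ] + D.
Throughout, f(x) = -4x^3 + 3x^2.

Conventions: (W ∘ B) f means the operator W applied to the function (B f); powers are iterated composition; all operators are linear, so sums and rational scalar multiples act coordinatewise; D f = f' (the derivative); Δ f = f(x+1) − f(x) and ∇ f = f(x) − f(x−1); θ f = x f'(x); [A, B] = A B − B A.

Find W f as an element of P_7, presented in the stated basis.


θ f = -12x^3 + 6x^2
θ f = -12x^3 + 6x^2
∇ θ f = -36x^2 + 48x - 18
∇ f = -12x^2 + 18x - 7
θ ∇ f = -24x^2 + 18x
[∇, θ] f = -12x^2 + 30x - 18
D f = -12x^2 + 6x
(θ + [∇, θ] + D) f = -12x^3 - 18x^2 + 36x - 18

g(x) = -12x^3 - 18x^2 + 36x - 18


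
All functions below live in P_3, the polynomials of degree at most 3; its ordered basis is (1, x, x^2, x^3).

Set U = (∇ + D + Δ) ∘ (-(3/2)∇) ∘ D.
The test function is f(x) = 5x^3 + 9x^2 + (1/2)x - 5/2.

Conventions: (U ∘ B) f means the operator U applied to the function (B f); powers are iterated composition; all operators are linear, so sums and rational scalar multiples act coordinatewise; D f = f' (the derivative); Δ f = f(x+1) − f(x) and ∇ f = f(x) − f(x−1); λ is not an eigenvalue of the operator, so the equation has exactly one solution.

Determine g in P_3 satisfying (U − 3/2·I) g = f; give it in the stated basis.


write g with unknown coordinates in the stated basis and equate coefficients in (U − 3/2·I) g = f
solving from the highest basis element down gives g = -(10/3)x^3 - 6x^2 - (1/3)x + 185/3
check: U g = 90
so U g − 3/2·g = 5x^3 + 9x^2 + (1/2)x - 5/2 = f ✓

the image equals g(x) = -(10/3)x^3 - 6x^2 - (1/3)x + 185/3


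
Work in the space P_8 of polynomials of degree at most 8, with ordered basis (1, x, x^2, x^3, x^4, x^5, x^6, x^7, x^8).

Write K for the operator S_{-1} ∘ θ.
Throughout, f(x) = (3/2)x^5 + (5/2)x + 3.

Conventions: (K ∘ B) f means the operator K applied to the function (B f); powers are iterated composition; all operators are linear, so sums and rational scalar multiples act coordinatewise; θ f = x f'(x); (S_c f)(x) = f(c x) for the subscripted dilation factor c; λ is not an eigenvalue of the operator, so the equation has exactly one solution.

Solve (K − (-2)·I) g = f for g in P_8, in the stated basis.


write g with unknown coordinates in the stated basis and equate coefficients in (K − (-2)·I) g = f
solving from the highest basis element down gives g = -(1/2)x^5 + (5/2)x + 3/2
check: K g = (5/2)x^5 - (5/2)x
so K g − (-2)·g = (3/2)x^5 + (5/2)x + 3 = f ✓

g(x) = -(1/2)x^5 + (5/2)x + 3/2


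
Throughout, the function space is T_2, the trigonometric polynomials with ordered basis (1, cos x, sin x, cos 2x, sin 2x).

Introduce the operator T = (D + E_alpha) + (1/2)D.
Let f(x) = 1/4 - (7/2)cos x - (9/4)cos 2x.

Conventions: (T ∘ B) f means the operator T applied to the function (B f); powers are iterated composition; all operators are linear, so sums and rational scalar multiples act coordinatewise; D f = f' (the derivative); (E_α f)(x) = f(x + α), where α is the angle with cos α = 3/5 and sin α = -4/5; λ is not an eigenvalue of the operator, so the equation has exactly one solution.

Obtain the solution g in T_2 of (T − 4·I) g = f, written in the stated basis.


write g with unknown coordinates in the stated basis and equate coefficients in (T − 4·I) g = f
solving from the highest basis element down gives g = -1/12 + (238/241)cos x - (49/241)sin x + (963/2248)cos 2x - (459/2248)sin 2x
check: T g = -1/12 + (217/482)cos x - (196/241)sin x - (603/1124)cos 2x - (459/562)sin 2x
so T g − 4·g = 1/4 - (7/2)cos x - (9/4)cos 2x = f ✓

g(x) = -1/12 + (238/241)cos x - (49/241)sin x + (963/2248)cos 2x - (459/2248)sin 2x


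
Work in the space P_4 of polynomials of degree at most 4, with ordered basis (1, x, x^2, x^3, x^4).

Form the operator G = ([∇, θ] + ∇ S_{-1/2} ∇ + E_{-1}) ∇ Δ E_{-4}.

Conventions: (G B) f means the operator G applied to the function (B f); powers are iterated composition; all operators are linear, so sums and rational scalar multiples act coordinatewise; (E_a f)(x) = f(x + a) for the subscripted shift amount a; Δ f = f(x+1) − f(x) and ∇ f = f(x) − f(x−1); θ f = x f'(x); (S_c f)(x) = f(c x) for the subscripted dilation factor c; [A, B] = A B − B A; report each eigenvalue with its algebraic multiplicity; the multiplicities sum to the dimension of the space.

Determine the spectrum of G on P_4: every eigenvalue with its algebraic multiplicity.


λ = 0 (multiplicity 5)

image of 1: 0
image of x: 0
image of x^2: 2
image of x^3: 6x - 24
image of x^4: 12x^2 - 96x + 170
the matrix is upper triangular; its diagonal is (0, 0, 0, 0, 0)
for a triangular matrix the eigenvalues are the diagonal entries, with algebraic multiplicity their repetition count


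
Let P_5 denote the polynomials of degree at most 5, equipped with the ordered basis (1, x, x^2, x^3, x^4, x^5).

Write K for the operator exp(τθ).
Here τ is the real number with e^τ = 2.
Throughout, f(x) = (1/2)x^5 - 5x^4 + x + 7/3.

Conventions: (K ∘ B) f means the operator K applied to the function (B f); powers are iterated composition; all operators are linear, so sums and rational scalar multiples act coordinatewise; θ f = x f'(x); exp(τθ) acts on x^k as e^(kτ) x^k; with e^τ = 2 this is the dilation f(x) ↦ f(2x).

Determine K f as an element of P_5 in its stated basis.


exp(τθ) x^k = e^(kτ) x^k; with e^τ = 2 this sends x^k to 2^k x^k
x ↦ 2 x
x^4 ↦ 16 x^4
x^5 ↦ 32 x^5
applying this coordinatewise to f: exp(τθ) f = 16x^5 - 80x^4 + 2x + 7/3

g(x) = 16x^5 - 80x^4 + 2x + 7/3


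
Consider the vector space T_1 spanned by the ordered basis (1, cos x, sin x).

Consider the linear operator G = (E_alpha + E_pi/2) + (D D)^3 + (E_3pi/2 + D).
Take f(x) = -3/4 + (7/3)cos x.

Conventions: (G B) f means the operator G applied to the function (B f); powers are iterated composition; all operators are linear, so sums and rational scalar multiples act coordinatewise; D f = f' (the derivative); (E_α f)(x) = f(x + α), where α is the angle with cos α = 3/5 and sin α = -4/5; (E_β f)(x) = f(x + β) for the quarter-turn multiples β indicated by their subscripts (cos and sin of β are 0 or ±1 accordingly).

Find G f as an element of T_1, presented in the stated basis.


the result is g(x) = -9/4 - (14/15)cos x - (7/15)sin x

E_alpha f = -3/4 + (7/5)cos x + (28/15)sin x
E_pi/2 f = -3/4 - (7/3)sin x
(E_alpha + E_pi/2) f = -3/2 + (7/5)cos x - (7/15)sin x
D f = -(7/3)sin x
D D f = -(7/3)cos x
D (D D) f = (7/3)sin x
D D (D D) f = (7/3)cos x
D (D D) (D D) f = -(7/3)sin x
D D (D D) (D D) f = -(7/3)cos x
E_3pi/2 f = -3/4 + (7/3)sin x
D f = -(7/3)sin x
(E_3pi/2 + D) f = -3/4
((E_alpha + E_pi/2) + (D D)^3 + (E_3pi/2 + D)) f = -9/4 - (14/15)cos x - (7/15)sin x


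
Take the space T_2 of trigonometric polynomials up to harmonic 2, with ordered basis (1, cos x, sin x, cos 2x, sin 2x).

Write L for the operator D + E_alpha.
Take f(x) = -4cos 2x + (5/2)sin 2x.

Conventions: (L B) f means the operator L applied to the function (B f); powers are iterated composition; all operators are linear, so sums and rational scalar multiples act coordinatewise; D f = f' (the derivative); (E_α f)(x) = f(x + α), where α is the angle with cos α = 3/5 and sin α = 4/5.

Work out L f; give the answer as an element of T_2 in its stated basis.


D f = 5cos 2x + 8sin 2x
E_alpha f = (88/25)cos 2x + (157/50)sin 2x
(D + E_alpha) f = (213/25)cos 2x + (557/50)sin 2x

g(x) = (213/25)cos 2x + (557/50)sin 2x


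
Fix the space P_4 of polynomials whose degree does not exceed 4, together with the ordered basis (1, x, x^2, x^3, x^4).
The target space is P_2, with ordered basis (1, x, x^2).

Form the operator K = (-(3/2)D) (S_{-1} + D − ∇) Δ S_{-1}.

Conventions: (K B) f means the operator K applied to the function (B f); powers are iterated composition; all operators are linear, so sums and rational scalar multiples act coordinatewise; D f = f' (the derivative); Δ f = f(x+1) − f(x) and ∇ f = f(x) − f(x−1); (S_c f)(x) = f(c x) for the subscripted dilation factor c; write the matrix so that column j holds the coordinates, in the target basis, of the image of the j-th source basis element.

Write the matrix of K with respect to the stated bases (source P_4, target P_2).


image of 1: 0
image of x: 0
image of x^2: 3
image of x^3: 9x - 9/2
image of x^4: 18x^2 - 18x - 12
each image's coordinates form column j of the matrix

the matrix is [[0, 0, 3, -9/2, -12]; [0, 0, 0, 9, -18]; [0, 0, 0, 0, 18]] (rows listed top to bottom)


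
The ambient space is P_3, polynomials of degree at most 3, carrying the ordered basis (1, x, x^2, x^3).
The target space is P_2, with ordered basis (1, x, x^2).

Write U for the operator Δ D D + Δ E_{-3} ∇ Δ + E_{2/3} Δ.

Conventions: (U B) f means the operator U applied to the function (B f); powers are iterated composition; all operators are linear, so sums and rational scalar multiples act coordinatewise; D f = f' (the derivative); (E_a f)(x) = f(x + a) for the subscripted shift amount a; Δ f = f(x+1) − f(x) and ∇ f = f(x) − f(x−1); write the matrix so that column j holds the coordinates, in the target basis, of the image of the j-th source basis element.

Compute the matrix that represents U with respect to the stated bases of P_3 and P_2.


image of 1: 0
image of x: 1
image of x^2: 2x + 7/3
image of x^3: 3x^2 + 7x + 49/3
each image's coordinates form column j of the matrix

the matrix is [[0, 1, 7/3, 49/3]; [0, 0, 2, 7]; [0, 0, 0, 3]] (rows listed top to bottom)


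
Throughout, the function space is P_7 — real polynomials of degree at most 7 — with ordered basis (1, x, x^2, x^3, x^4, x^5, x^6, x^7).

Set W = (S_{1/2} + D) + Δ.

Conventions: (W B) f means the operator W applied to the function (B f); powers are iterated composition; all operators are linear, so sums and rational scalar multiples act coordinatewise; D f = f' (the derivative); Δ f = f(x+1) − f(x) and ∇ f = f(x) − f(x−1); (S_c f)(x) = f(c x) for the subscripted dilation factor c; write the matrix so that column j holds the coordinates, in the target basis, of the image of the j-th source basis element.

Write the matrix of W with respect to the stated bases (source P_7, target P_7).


image of 1: 1
image of x: (1/2)x + 2
image of x^2: (1/4)x^2 + 4x + 1
image of x^3: (1/8)x^3 + 6x^2 + 3x + 1
image of x^4: (1/16)x^4 + 8x^3 + 6x^2 + 4x + 1
image of x^5: (1/32)x^5 + 10x^4 + 10x^3 + 10x^2 + 5x + 1
image of x^6: (1/64)x^6 + 12x^5 + 15x^4 + 20x^3 + 15x^2 + 6x + 1
image of x^7: (1/128)x^7 + 14x^6 + 21x^5 + 35x^4 + 35x^3 + 21x^2 + 7x + 1
each image's coordinates form column j of the matrix

the matrix is [[1, 2, 1, 1, 1, 1, 1, 1]; [0, 1/2, 4, 3, 4, 5, 6, 7]; [0, 0, 1/4, 6, 6, 10, 15, 21]; [0, 0, 0, 1/8, 8, 10, 20, 35]; [0, 0, 0, 0, 1/16, 10, 15, 35]; [0, 0, 0, 0, 0, 1/32, 12, 21]; [0, 0, 0, 0, 0, 0, 1/64, 14]; [0, 0, 0, 0, 0, 0, 0, 1/128]] (rows listed top to bottom)


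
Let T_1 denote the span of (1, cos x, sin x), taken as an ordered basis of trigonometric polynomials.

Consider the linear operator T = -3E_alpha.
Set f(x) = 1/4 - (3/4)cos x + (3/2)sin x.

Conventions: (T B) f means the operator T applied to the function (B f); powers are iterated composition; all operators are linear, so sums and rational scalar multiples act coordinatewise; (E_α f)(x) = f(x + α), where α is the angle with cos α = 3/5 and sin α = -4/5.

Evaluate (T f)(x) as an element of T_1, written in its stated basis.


E_alpha f = 1/4 - (33/20)cos x + (3/10)sin x
(-3E_alpha) f = -3/4 + (99/20)cos x - (9/10)sin x

g(x) = -3/4 + (99/20)cos x - (9/10)sin x


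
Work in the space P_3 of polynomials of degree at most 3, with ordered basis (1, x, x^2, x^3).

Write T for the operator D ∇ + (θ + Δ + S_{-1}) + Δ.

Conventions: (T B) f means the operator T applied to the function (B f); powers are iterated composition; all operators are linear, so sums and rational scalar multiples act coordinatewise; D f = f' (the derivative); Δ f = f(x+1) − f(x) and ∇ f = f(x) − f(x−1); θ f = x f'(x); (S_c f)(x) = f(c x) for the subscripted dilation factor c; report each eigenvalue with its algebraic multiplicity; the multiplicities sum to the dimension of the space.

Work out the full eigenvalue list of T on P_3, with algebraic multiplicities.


image of 1: 1
image of x: 2
image of x^2: 3x^2 + 4x + 4
image of x^3: 2x^3 + 6x^2 + 12x - 1
the matrix is upper triangular; its diagonal is (1, 0, 3, 2)
for a triangular matrix the eigenvalues are the diagonal entries, with algebraic multiplicity their repetition count

λ = 0 (multiplicity 1), λ = 1 (multiplicity 1), λ = 2 (multiplicity 1), λ = 3 (multiplicity 1)


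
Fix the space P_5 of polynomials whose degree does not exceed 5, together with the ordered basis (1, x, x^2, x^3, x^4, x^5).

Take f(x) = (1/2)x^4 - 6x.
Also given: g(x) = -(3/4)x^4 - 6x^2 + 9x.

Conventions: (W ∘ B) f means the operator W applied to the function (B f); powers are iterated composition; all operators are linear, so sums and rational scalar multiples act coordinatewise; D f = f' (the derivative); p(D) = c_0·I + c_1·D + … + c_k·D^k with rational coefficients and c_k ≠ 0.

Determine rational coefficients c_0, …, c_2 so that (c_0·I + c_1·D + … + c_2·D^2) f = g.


c_0 = -3/2, c_1 = 0, c_2 = -1

D^0 f = (1/2)x^4 - 6x
D^1 f = 2x^3 - 6
D^2 f = 6x^2
matching coefficients of g against c_0 f + c_1 Df + … from the top degree down determines the c_i
solution: c_0 = -3/2, c_1 = 0, c_2 = -1


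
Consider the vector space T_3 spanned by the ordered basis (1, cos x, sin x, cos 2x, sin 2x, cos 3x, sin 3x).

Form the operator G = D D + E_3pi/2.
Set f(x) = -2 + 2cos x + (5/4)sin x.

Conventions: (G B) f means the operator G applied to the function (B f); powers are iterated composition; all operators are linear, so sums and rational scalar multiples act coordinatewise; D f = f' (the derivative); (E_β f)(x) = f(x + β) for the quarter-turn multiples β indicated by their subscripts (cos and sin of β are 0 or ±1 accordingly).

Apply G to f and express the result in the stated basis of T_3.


the result is g(x) = -2 - (13/4)cos x + (3/4)sin x

D f = (5/4)cos x - 2sin x
D D f = -2cos x - (5/4)sin x
E_3pi/2 f = -2 - (5/4)cos x + 2sin x
(D D + E_3pi/2) f = -2 - (13/4)cos x + (3/4)sin x


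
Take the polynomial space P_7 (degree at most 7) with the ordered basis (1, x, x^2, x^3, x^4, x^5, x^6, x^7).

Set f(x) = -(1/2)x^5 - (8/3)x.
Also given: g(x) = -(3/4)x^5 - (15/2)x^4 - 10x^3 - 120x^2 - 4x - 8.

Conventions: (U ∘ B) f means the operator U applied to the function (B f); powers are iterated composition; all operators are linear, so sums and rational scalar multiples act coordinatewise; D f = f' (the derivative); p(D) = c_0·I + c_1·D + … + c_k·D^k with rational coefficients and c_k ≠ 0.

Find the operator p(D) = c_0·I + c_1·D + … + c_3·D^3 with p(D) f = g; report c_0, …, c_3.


c_0 = 3/2, c_1 = 3, c_2 = 1, c_3 = 4

D^0 f = -(1/2)x^5 - (8/3)x
D^1 f = -(5/2)x^4 - 8/3
D^2 f = -10x^3
D^3 f = -30x^2
matching coefficients of g against c_0 f + c_1 Df + … from the top degree down determines the c_i
solution: c_0 = 3/2, c_1 = 3, c_2 = 1, c_3 = 4


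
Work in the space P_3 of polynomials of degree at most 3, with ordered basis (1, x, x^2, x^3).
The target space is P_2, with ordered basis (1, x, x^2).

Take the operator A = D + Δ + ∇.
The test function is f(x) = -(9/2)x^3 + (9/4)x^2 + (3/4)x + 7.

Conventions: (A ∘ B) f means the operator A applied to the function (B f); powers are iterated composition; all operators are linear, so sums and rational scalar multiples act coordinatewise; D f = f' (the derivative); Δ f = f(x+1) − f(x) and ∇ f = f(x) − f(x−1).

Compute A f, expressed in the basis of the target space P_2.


D f = -(27/2)x^2 + (9/2)x + 3/4
Δ f = -(27/2)x^2 - 9x - 3/2
∇ f = -(27/2)x^2 + 18x - 6
(D + Δ + ∇) f = -(81/2)x^2 + (27/2)x - 27/4

the result is g(x) = -(81/2)x^2 + (27/2)x - 27/4


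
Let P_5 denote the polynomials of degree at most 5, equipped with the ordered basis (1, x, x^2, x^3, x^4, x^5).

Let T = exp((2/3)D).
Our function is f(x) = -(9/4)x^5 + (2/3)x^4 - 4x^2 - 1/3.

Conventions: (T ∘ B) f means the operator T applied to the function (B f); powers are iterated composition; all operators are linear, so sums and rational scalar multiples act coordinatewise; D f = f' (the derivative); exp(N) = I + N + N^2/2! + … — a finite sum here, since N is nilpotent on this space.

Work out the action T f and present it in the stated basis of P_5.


the image equals g(x) = -(9/4)x^5 - (41/6)x^4 - (74/9)x^3 - (80/9)x^2 - (548/81)x - 553/243

order-1 term: -(15/2)x^4 + (16/9)x^3 - (16/3)x
order-2 term: -10x^3 + (16/9)x^2 - 16/9
order-3 term: -(20/3)x^2 + (64/81)x
order-4 term: -(20/9)x + 32/243
order-5 term: -8/27
the series for exp((2/3)D) f terminates at order 5
exp((2/3)D) f = -(9/4)x^5 - (41/6)x^4 - (74/9)x^3 - (80/9)x^2 - (548/81)x - 553/243
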